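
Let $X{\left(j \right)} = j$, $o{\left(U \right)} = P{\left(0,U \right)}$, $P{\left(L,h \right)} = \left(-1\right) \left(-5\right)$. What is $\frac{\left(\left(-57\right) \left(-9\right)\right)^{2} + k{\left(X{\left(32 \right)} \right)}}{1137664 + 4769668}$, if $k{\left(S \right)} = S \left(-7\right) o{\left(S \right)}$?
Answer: $\frac{262049}{5907332} \approx 0.04436$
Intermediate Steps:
$P{\left(L,h \right)} = 5$
$o{\left(U \right)} = 5$
$k{\left(S \right)} = - 35 S$ ($k{\left(S \right)} = S \left(-7\right) 5 = - 7 S 5 = - 35 S$)
$\frac{\left(\left(-57\right) \left(-9\right)\right)^{2} + k{\left(X{\left(32 \right)} \right)}}{1137664 + 4769668} = \frac{\left(\left(-57\right) \left(-9\right)\right)^{2} - 1120}{1137664 + 4769668} = \frac{513^{2} - 1120}{5907332} = \left(263169 - 1120\right) \frac{1}{5907332} = 262049 \cdot \frac{1}{5907332} = \frac{262049}{5907332}$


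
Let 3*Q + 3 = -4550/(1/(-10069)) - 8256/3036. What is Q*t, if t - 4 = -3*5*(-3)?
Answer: 567955467247/759 ≈ 7.4829e+8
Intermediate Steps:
t = 49 (t = 4 - 3*5*(-3) = 4 - 15*(-3) = 4 + 45 = 49)
Q = 11590927903/759 (Q = -1 + (-4550/(1/(-10069)) - 8256/3036)/3 = -1 + (-4550/(-1/10069) - 8256*1/3036)/3 = -1 + (-4550*(-10069) - 688/253)/3 = -1 + (45813950 - 688/253)/3 = -1 + (⅓)*(11590928662/253) = -1 + 11590928662/759 = 11590927903/759 ≈ 1.5271e+7)
Q*t = (11590927903/759)*49 = 567955467247/759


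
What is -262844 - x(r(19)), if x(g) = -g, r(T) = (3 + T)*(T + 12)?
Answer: -262162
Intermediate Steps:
r(T) = (3 + T)*(12 + T)
-262844 - x(r(19)) = -262844 - (-1)*(36 + 19**2 + 15*19) = -262844 - (-1)*(36 + 361 + 285) = -262844 - (-1)*682 = -262844 - 1*(-682) = -262844 + 682 = -262162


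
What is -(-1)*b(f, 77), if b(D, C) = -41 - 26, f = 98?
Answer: -67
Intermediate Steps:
b(D, C) = -67
-(-1)*b(f, 77) = -(-1)*(-67) = -1*67 = -67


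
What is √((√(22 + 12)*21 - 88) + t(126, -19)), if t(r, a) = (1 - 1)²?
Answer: √(-88 + 21*√34) ≈ 5.8694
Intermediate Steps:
t(r, a) = 0 (t(r, a) = 0² = 0)
√((√(22 + 12)*21 - 88) + t(126, -19)) = √((√(22 + 12)*21 - 88) + 0) = √((√34*21 - 88) + 0) = √((21*√34 - 88) + 0) = √((-88 + 21*√34) + 0) = √(-88 + 21*√34)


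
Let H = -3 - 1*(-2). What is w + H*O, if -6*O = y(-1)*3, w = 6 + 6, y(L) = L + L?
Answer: 11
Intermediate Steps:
H = -1 (H = -3 + 2 = -1)
y(L) = 2*L
w = 12
O = 1 (O = -2*(-1)*3/6 = -(-1)*3/3 = -⅙*(-6) = 1)
w + H*O = 12 - 1*1 = 12 - 1 = 11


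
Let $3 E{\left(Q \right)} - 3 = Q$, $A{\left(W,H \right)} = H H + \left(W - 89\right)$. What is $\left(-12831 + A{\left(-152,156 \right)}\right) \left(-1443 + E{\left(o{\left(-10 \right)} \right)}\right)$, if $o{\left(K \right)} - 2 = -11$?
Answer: $-16276480$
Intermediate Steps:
$A{\left(W,H \right)} = -89 + W + H^{2}$ ($A{\left(W,H \right)} = H^{2} + \left(W - 89\right) = H^{2} + \left(-89 + W\right) = -89 + W + H^{2}$)
$o{\left(K \right)} = -9$ ($o{\left(K \right)} = 2 - 11 = -9$)
$E{\left(Q \right)} = 1 + \frac{Q}{3}$
$\left(-12831 + A{\left(-152,156 \right)}\right) \left(-1443 + E{\left(o{\left(-10 \right)} \right)}\right) = \left(-12831 - \left(241 - 24336\right)\right) \left(-1443 + \left(1 + \frac{1}{3} \left(-9\right)\right)\right) = \left(-12831 - -24095\right) \left(-1443 + \left(1 - 3\right)\right) = \left(-12831 + 24095\right) \left(-1443 - 2\right) = 11264 \left(-1445\right) = -16276480$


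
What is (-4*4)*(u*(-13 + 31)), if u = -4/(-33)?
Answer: -384/11 ≈ -34.909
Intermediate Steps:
u = 4/33 (u = -4*(-1/33) = 4/33 ≈ 0.12121)
(-4*4)*(u*(-13 + 31)) = (-4*4)*(4*(-13 + 31)/33) = -64*18/33 = -16*24/11 = -384/11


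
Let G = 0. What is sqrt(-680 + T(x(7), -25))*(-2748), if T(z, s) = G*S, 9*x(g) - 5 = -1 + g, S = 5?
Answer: -5496*I*sqrt(170) ≈ -71659.0*I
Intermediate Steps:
x(g) = 4/9 + g/9 (x(g) = 5/9 + (-1 + g)/9 = 5/9 + (-1/9 + g/9) = 4/9 + g/9)
T(z, s) = 0 (T(z, s) = 0*5 = 0)
sqrt(-680 + T(x(7), -25))*(-2748) = sqrt(-680 + 0)*(-2748) = sqrt(-680)*(-2748) = (2*I*sqrt(170))*(-2748) = -5496*I*sqrt(170)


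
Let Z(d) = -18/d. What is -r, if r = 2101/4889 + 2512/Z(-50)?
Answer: -307048109/44001 ≈ -6978.2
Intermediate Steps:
r = 307048109/44001 (r = 2101/4889 + 2512/((-18/(-50))) = 2101*(1/4889) + 2512/((-18*(-1/50))) = 2101/4889 + 2512/(9/25) = 2101/4889 + 2512*(25/9) = 2101/4889 + 62800/9 = 307048109/44001 ≈ 6978.2)
-r = -1*307048109/44001 = -307048109/44001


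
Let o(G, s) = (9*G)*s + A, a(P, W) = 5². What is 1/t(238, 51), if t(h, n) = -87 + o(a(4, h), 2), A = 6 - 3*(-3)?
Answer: 1/378 ≈ 0.0026455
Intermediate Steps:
a(P, W) = 25
A = 15 (A = 6 + 9 = 15)
o(G, s) = 15 + 9*G*s (o(G, s) = (9*G)*s + 15 = 9*G*s + 15 = 15 + 9*G*s)
t(h, n) = 378 (t(h, n) = -87 + (15 + 9*25*2) = -87 + (15 + 450) = -87 + 465 = 378)
1/t(238, 51) = 1/378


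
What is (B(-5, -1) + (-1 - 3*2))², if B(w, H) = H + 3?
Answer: 25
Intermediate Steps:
B(w, H) = 3 + H
(B(-5, -1) + (-1 - 3*2))² = ((3 - 1) + (-1 - 3*2))² = (2 + (-1 - 6))² = (2 - 7)² = (-5)² = 25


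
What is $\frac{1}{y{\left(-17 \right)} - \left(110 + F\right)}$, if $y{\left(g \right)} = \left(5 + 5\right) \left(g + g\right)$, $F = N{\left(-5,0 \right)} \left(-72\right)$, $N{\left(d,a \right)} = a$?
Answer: $- \frac{1}{450} \approx -0.0022222$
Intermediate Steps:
$F = 0$ ($F = 0 \left(-72\right) = 0$)
$y{\left(g \right)} = 20 g$ ($y{\left(g \right)} = 10 \cdot 2 g = 20 g$)
$\frac{1}{y{\left(-17 \right)} - \left(110 + F\right)} = \frac{1}{20 \left(-17\right) - 110} = \frac{1}{-340 + \left(-110 + 0\right)} = \frac{1}{-340 - 110} = \frac{1}{-450} = - \frac{1}{450}$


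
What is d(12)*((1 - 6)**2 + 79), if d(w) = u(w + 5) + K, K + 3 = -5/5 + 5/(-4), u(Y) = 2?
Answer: -338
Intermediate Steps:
K = -21/4 (K = -3 + (-5/5 + 5/(-4)) = -3 + (-5*1/5 + 5*(-1/4)) = -3 + (-1 - 5/4) = -3 - 9/4 = -21/4 ≈ -5.2500)
d(w) = -13/4 (d(w) = 2 - 21/4 = -13/4)
d(12)*((1 - 6)**2 + 79) = -13*((1 - 6)**2 + 79)/4 = -13*((-5)**2 + 79)/4 = -13*(25 + 79)/4 = -13/4*104 = -338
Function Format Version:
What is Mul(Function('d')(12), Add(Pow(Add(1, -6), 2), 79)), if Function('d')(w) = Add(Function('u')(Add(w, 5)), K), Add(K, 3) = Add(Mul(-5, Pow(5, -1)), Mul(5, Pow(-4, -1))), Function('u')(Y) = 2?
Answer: -338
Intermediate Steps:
K = Rational(-21, 4) (K = Add(-3, Add(Mul(-5, Pow(5, -1)), Mul(5, Pow(-4, -1)))) = Add(-3, Add(Mul(-5, Rational(1, 5)), Mul(5, Rational(-1, 4)))) = Add(-3, Add(-1, Rational(-5, 4))) = Add(-3, Rational(-9, 4)) = Rational(-21, 4) ≈ -5.2500)
Function('d')(w) = Rational(-13, 4) (Function('d')(w) = Add(2, Rational(-21, 4)) = Rational(-13, 4))
Mul(Function('d')(12), Add(Pow(Add(1, -6), 2), 79)) = Mul(Rational(-13, 4), Add(Pow(Add(1, -6), 2), 79)) = Mul(Rational(-13, 4), Add(Pow(-5, 2), 79)) = Mul(Rational(-13, 4), Add(25, 79)) = Mul(Rational(-13, 4), 104) = -338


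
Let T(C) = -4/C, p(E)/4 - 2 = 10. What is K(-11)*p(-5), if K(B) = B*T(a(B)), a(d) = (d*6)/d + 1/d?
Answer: 23232/65 ≈ 357.42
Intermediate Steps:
p(E) = 48 (p(E) = 8 + 4*10 = 8 + 40 = 48)
a(d) = 6 + 1/d (a(d) = (6*d)/d + 1/d = 6 + 1/d)
K(B) = -4*B/(6 + 1/B) (K(B) = B*(-4/(6 + 1/B)) = -4*B/(6 + 1/B))
K(-11)*p(-5) = -4*(-11)²/(1 + 6*(-11))*48 = -4*121/(1 - 66)*48 = -4*121/(-65)*48 = -4*121*(-1/65)*48 = (484/65)*48 = 23232/65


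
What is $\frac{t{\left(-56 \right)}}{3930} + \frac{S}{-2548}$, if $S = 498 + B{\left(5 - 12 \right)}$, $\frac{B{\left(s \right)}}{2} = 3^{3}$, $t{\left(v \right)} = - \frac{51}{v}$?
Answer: $- \frac{1444693}{6675760} \approx -0.21641$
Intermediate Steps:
$B{\left(s \right)} = 54$ ($B{\left(s \right)} = 2 \cdot 3^{3} = 2 \cdot 27 = 54$)
$S = 552$ ($S = 498 + 54 = 552$)
$\frac{t{\left(-56 \right)}}{3930} + \frac{S}{-2548} = \frac{\left(-51\right) \frac{1}{-56}}{3930} + \frac{552}{-2548} = \left(-51\right) \left(- \frac{1}{56}\right) \frac{1}{3930} + 552 \left(- \frac{1}{2548}\right) = \frac{51}{56} \cdot \frac{1}{3930} - \frac{138}{637} = \frac{17}{73360} - \frac{138}{637} = - \frac{1444693}{6675760}$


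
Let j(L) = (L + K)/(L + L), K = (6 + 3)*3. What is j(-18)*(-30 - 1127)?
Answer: 1157/4 ≈ 289.25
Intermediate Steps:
K = 27 (K = 9*3 = 27)
j(L) = (27 + L)/(2*L) (j(L) = (L + 27)/(L + L) = (27 + L)/((2*L)) = (27 + L)*(1/(2*L)) = (27 + L)/(2*L))
j(-18)*(-30 - 1127) = ((1/2)*(27 - 18)/(-18))*(-30 - 1127) = ((1/2)*(-1/18)*9)*(-1157) = -1/4*(-1157) = 1157/4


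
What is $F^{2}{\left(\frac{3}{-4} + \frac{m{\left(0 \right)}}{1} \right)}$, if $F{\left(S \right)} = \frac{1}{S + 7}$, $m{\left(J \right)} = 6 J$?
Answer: $\frac{16}{625} \approx 0.0256$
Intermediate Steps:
$F{\left(S \right)} = \frac{1}{7 + S}$
$F^{2}{\left(\frac{3}{-4} + \frac{m{\left(0 \right)}}{1} \right)} = \left(\frac{1}{7 + \left(\frac{3}{-4} + \frac{6 \cdot 0}{1}\right)}\right)^{2} = \left(\frac{1}{7 + \left(3 \left(- \frac{1}{4}\right) + 0 \cdot 1\right)}\right)^{2} = \left(\frac{1}{7 + \left(- \frac{3}{4} + 0\right)}\right)^{2} = \left(\frac{1}{7 - \frac{3}{4}}\right)^{2} = \left(\frac{1}{\frac{25}{4}}\right)^{2} = \left(\frac{4}{25}\right)^{2} = \frac{16}{625}$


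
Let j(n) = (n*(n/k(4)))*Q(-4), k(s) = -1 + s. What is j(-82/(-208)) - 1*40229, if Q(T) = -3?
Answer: -435118545/10816 ≈ -40229.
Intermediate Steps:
j(n) = -n**2 (j(n) = (n*(n/(-1 + 4)))*(-3) = (n*(n/3))*(-3) = (n**2/3)*(-3) = -n**2)
j(-82/(-208)) - 1*40229 = -(-82/(-208))**2 - 1*40229 = -(-82*(-1/208))**2 - 40229 = -(41/104)**2 - 40229 = -1*1681/10816 - 40229 = -1681/10816 - 40229 = -435118545/10816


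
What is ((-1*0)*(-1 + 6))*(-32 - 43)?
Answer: 0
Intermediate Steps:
((-1*0)*(-1 + 6))*(-32 - 43) = (0*5)*(-75) = 0*(-75) = 0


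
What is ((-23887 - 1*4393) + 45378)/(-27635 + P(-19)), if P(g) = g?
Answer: -8549/13827 ≈ -0.61828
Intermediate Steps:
((-23887 - 1*4393) + 45378)/(-27635 + P(-19)) = ((-23887 - 1*4393) + 45378)/(-27635 - 19) = ((-23887 - 4393) + 45378)/(-27654) = (-28280 + 45378)*(-1/27654) = 17098*(-1/27654) = -8549/13827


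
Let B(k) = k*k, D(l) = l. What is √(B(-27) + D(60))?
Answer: √789 ≈ 28.089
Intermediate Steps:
B(k) = k²
√(B(-27) + D(60)) = √((-27)² + 60) = √(729 + 60) = √789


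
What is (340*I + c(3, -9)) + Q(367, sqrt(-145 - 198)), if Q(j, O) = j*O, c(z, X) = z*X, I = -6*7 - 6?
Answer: -16347 + 2569*I*sqrt(7) ≈ -16347.0 + 6796.9*I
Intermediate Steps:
I = -48 (I = -42 - 6 = -48)
c(z, X) = X*z
Q(j, O) = O*j
(340*I + c(3, -9)) + Q(367, sqrt(-145 - 198)) = (340*(-48) - 9*3) + sqrt(-145 - 198)*367 = (-16320 - 27) + sqrt(-343)*367 = -16347 + (7*I*sqrt(7))*367 = -16347 + 2569*I*sqrt(7)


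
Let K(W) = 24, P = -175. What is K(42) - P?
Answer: 199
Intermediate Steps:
K(42) - P = 24 - 1*(-175) = 24 + 175 = 199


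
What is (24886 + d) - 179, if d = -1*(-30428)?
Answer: 55135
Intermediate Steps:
d = 30428
(24886 + d) - 179 = (24886 + 30428) - 179 = 55314 - 179 = 55135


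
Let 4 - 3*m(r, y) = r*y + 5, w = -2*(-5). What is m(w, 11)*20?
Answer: -740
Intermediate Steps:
w = 10
m(r, y) = -⅓ - r*y/3 (m(r, y) = 4/3 - (r*y + 5)/3 = 4/3 - (5 + r*y)/3 = 4/3 + (-5/3 - r*y/3) = -⅓ - r*y/3)
m(w, 11)*20 = (-⅓ - ⅓*10*11)*20 = (-⅓ - 110/3)*20 = -37*20 = -740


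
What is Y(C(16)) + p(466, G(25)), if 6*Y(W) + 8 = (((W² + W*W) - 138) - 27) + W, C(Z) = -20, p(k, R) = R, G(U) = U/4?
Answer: 1289/12 ≈ 107.42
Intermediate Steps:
G(U) = U/4 (G(U) = U*(¼) = U/4)
Y(W) = -173/6 + W²/3 + W/6 (Y(W) = -4/3 + ((((W² + W*W) - 138) - 27) + W)/6 = -4/3 + ((((W² + W²) - 138) - 27) + W)/6 = -4/3 + (((2*W² - 138) - 27) + W)/6 = -4/3 + (((-138 + 2*W²) - 27) + W)/6 = -4/3 + ((-165 + 2*W²) + W)/6 = -4/3 + (-165 + W + 2*W²)/6 = -4/3 + (-55/2 + W²/3 + W/6) = -173/6 + W²/3 + W/6)
Y(C(16)) + p(466, G(25)) = (-173/6 + (⅓)*(-20)² + (⅙)*(-20)) + (¼)*25 = (-173/6 + (⅓)*400 - 10/3) + 25/4 = (-173/6 + 400/3 - 10/3) + 25/4 = 607/6 + 25/4 = 1289/12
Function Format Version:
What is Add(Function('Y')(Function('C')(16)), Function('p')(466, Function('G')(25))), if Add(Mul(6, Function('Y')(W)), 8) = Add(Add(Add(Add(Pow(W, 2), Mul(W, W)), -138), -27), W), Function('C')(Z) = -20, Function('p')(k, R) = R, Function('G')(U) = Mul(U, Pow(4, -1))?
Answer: Rational(1289, 12) ≈ 107.42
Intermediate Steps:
Function('G')(U) = Mul(Rational(1, 4), U) (Function('G')(U) = Mul(U, Rational(1, 4)) = Mul(Rational(1, 4), U))
Function('Y')(W) = Add(Rational(-173, 6), Mul(Rational(1, 3), Pow(W, 2)), Mul(Rational(1, 6), W)) (Function('Y')(W) = Add(Rational(-4, 3), Mul(Rational(1, 6), Add(Add(Add(Add(Pow(W, 2), Mul(W, W)), -138), -27), W))) = Add(Rational(-4, 3), Mul(Rational(1, 6), Add(Add(Add(Add(Pow(W, 2), Pow(W, 2)), -138), -27), W))) = Add(Rational(-4, 3), Mul(Rational(1, 6), Add(Add(Add(Mul(2, Pow(W, 2)), -138), -27), W))) = Add(Rational(-4, 3), Mul(Rational(1, 6), Add(Add(Add(-138, Mul(2, Pow(W, 2))), -27), W))) = Add(Rational(-4, 3), Mul(Rational(1, 6), Add(Add(-165, Mul(2, Pow(W, 2))), W))) = Add(Rational(-4, 3), Mul(Rational(1, 6), Add(-165, W, Mul(2, Pow(W, 2))))) = Add(Rational(-4, 3), Add(Rational(-55, 2), Mul(Rational(1, 3), Pow(W, 2)), Mul(Rational(1, 6), W))) = Add(Rational(-173, 6), Mul(Rational(1, 3), Pow(W, 2)), Mul(Rational(1, 6), W)))
Add(Function('Y')(Function('C')(16)), Function('p')(466, Function('G')(25))) = Add(Add(Rational(-173, 6), Mul(Rational(1, 3), Pow(-20, 2)), Mul(Rational(1, 6), -20)), Mul(Rational(1, 4), 25)) = Add(Add(Rational(-173, 6), Mul(Rational(1, 3), 400), Rational(-10, 3)), Rational(25, 4)) = Add(Add(Rational(-173, 6), Rational(400, 3), Rational(-10, 3)), Rational(25, 4)) = Add(Rational(607, 6), Rational(25, 4)) = Rational(1289, 12)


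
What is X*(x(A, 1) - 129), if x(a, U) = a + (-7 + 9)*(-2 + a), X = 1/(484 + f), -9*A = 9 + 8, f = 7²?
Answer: -32/123 ≈ -0.26016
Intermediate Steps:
f = 49
A = -17/9 (A = -(9 + 8)/9 = -⅑*17 = -17/9 ≈ -1.8889)
X = 1/533 (X = 1/(484 + 49) = 1/533 ≈ 0.0018762)
x(a, U) = -4 + 3*a (x(a, U) = a + 2*(-2 + a) = a + (-4 + 2*a) = -4 + 3*a)
X*(x(A, 1) - 129) = ((-4 + 3*(-17/9)) - 129)/533 = ((-4 - 17/3) - 129)/533 = (-29/3 - 129)/533 = (1/533)*(-416/3) = -32/123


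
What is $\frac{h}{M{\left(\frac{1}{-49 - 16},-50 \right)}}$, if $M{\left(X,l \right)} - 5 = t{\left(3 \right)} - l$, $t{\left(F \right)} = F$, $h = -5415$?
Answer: $- \frac{5415}{58} \approx -93.362$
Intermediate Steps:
$M{\left(X,l \right)} = 8 - l$ ($M{\left(X,l \right)} = 5 - \left(-3 + l\right) = 8 - l$)
$\frac{h}{M{\left(\frac{1}{-49 - 16},-50 \right)}} = - \frac{5415}{8 - -50} = - \frac{5415}{8 + 50} = - \frac{5415}{58}$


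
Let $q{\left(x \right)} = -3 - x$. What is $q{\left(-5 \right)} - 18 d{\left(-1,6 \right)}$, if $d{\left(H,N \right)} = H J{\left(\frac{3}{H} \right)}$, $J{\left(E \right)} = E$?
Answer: $-52$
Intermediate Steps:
$d{\left(H,N \right)} = 3$ ($d{\left(H,N \right)} = H \frac{3}{H} = 3$)
$q{\left(-5 \right)} - 18 d{\left(-1,6 \right)} = \left(-3 - -5\right) - 54 = \left(-3 + 5\right) - 54 = 2 - 54 = -52$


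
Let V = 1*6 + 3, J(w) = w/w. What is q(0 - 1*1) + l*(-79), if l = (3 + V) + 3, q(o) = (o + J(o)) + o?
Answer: -1186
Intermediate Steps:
J(w) = 1
q(o) = 1 + 2*o (q(o) = (o + 1) + o = (1 + o) + o = 1 + 2*o)
V = 9 (V = 6 + 3 = 9)
l = 15 (l = (3 + 9) + 3 = 12 + 3 = 15)
q(0 - 1*1) + l*(-79) = (1 + 2*(0 - 1*1)) + 15*(-79) = (1 + 2*(0 - 1)) - 1185 = (1 + 2*(-1)) - 1185 = (1 - 2) - 1185 = -1 - 1185 = -1186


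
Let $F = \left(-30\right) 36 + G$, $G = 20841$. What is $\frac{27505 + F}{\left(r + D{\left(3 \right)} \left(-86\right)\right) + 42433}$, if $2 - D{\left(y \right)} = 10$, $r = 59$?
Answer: $\frac{23633}{21590} \approx 1.0946$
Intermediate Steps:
$D{\left(y \right)} = -8$ ($D{\left(y \right)} = 2 - 10 = -8$)
$F = 19761$ ($F = \left(-30\right) 36 + 20841 = -1080 + 20841 = 19761$)
$\frac{27505 + F}{\left(r + D{\left(3 \right)} \left(-86\right)\right) + 42433} = \frac{27505 + 19761}{\left(59 - -688\right) + 42433} = \frac{47266}{\left(59 + 688\right) + 42433} = \frac{47266}{747 + 42433} = \frac{47266}{43180} = 47266 \cdot \frac{1}{43180} = \frac{23633}{21590}$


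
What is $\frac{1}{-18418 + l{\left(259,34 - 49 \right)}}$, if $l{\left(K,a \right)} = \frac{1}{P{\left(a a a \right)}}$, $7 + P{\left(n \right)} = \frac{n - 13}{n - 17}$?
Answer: $- \frac{5089}{93730050} \approx -5.4294 \cdot 10^{-5}$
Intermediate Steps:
$P{\left(n \right)} = -7 + \frac{-13 + n}{-17 + n}$ ($P{\left(n \right)} = -7 + \frac{n - 13}{n - 17} = -7 + \frac{-13 + n}{-17 + n}$)
$l{\left(K,a \right)} = \frac{-17 + a^{3}}{2 \left(53 - 3 a^{3}\right)}$ ($l{\left(K,a \right)} = \frac{1}{2 \frac{1}{-17 + a a a} \left(53 - 3 a a a\right)} = \frac{1}{2 \frac{1}{-17 + a^{2} a} \left(53 - 3 a^{2} a\right)} = \frac{1}{2 \frac{1}{-17 + a^{3}} \left(53 - 3 a^{3}\right)} = \frac{-17 + a^{3}}{2 \left(53 - 3 a^{3}\right)}$)
$\frac{1}{-18418 + l{\left(259,34 - 49 \right)}} = \frac{1}{-18418 + \frac{17 - \left(34 - 49\right)^{3}}{2 \left(-53 + 3 \left(34 - 49\right)^{3}\right)}} = \frac{1}{-18418 + \frac{17 - \left(-15\right)^{3}}{2 \left(-53 + 3 \left(-15\right)^{3}\right)}} = \frac{1}{-18418 + \frac{17 - -3375}{2 \left(-53 + 3 \left(-3375\right)\right)}} = \frac{1}{-18418 + \frac{17 + 3375}{2 \left(-53 - 10125\right)}} = \frac{1}{-18418 + \frac{1}{2} \frac{1}{-10178} \cdot 3392} = \frac{1}{-18418 + \frac{1}{2} \left(- \frac{1}{10178}\right) 3392} = \frac{1}{-18418 - \frac{848}{5089}} = \frac{1}{- \frac{93730050}{5089}} = - \frac{5089}{93730050}$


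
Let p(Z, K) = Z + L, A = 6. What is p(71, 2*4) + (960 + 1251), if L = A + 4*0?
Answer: 2288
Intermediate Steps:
L = 6 (L = 6 + 4*0 = 6 + 0 = 6)
p(Z, K) = 6 + Z (p(Z, K) = Z + 6 = 6 + Z)
p(71, 2*4) + (960 + 1251) = (6 + 71) + (960 + 1251) = 77 + 2211 = 2288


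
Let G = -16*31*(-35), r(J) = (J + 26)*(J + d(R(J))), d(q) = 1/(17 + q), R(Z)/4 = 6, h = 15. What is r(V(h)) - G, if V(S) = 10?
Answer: -696964/41 ≈ -16999.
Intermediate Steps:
R(Z) = 24 (R(Z) = 4*6 = 24)
r(J) = (26 + J)*(1/41 + J) (r(J) = (J + 26)*(J + 1/(17 + 24)) = (26 + J)*(J + 1/41) = (26 + J)*(1/41 + J))
G = 17360 (G = -496*(-35) = 17360)
r(V(h)) - G = (26/41 + 10**2 + (1067/41)*10) - 1*17360 = (26/41 + 100 + 10670/41) - 17360 = 14796/41 - 17360 = -696964/41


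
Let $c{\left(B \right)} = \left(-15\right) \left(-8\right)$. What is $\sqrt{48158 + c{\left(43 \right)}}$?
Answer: $\sqrt{48278} \approx 219.72$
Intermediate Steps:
$c{\left(B \right)} = 120$
$\sqrt{48158 + c{\left(43 \right)}} = \sqrt{48158 + 120} = \sqrt{48278}$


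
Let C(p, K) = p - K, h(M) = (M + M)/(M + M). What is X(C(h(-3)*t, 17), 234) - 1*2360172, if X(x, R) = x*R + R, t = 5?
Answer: -2362746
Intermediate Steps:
h(M) = 1 (h(M) = (2*M)/((2*M)) = (2*M)*(1/(2*M)) = 1)
X(x, R) = R + R*x (X(x, R) = R*x + R = R + R*x)
X(C(h(-3)*t, 17), 234) - 1*2360172 = 234*(1 + (1*5 - 1*17)) - 1*2360172 = 234*(1 + (5 - 17)) - 2360172 = 234*(1 - 12) - 2360172 = 234*(-11) - 2360172 = -2574 - 2360172 = -2362746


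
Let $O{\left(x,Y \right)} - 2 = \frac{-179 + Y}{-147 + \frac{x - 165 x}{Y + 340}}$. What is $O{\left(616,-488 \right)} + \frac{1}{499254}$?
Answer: $\frac{152374763}{201912582} \approx 0.75466$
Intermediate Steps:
$O{\left(x,Y \right)} = 2 + \frac{-179 + Y}{-147 - \frac{164 x}{340 + Y}}$ ($O{\left(x,Y \right)} = 2 + \frac{-179 + Y}{-147 + \frac{x - 165 x}{Y + 340}} = 2 + \frac{-179 + Y}{-147 + \frac{\left(-164\right) x}{340 + Y}} = 2 + \frac{-179 + Y}{-147 - \frac{164 x}{340 + Y}}$)
$O{\left(616,-488 \right)} + \frac{1}{499254} = \frac{160820 - \left(-488\right)^{2} + 133 \left(-488\right) + 328 \cdot 616}{49980 + 147 \left(-488\right) + 164 \cdot 616} + \frac{1}{499254} = \frac{160820 - 238144 - 64904 + 202048}{49980 - 71736 + 101024} + \frac{1}{499254} = \frac{160820 - 238144 - 64904 + 202048}{79268} + \frac{1}{499254} = \frac{1}{79268} \cdot 59820 + \frac{1}{499254} = \frac{14955}{19817} + \frac{1}{499254} = \frac{152374763}{201912582}$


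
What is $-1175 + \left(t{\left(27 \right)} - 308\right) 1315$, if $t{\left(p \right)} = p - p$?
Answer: $-406195$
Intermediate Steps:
$t{\left(p \right)} = 0$
$-1175 + \left(t{\left(27 \right)} - 308\right) 1315 = -1175 + \left(0 - 308\right) 1315 = -1175 - 405020 = -406195$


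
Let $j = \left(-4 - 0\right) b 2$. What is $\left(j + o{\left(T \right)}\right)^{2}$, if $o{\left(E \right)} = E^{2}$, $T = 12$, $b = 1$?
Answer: $18496$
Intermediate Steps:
$j = -8$ ($j = \left(-4 - 0\right) 1 \cdot 2 = \left(-4 + 0\right) 1 \cdot 2 = \left(-4\right) 1 \cdot 2 = \left(-4\right) 2 = -8$)
$\left(j + o{\left(T \right)}\right)^{2} = \left(-8 + 12^{2}\right)^{2} = \left(-8 + 144\right)^{2} = 136^{2} = 18496$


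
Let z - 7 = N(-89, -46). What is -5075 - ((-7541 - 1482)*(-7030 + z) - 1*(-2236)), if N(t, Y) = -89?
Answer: -64178887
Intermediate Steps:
z = -82 (z = 7 - 89 = -82)
-5075 - ((-7541 - 1482)*(-7030 + z) - 1*(-2236)) = -5075 - ((-7541 - 1482)*(-7030 - 82) - 1*(-2236)) = -5075 - (-9023*(-7112) + 2236) = -5075 - (64171576 + 2236) = -5075 - 1*64173812 = -5075 - 64173812 = -64178887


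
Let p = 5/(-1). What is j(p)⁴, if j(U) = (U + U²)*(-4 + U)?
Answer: 1049760000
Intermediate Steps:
p = -5 (p = 5*(-1) = -5)
j(U) = (-4 + U)*(U + U²)
j(p)⁴ = (-5*(-4 + (-5)² - 3*(-5)))⁴ = (-5*(-4 + 25 + 15))⁴ = (-5*36)⁴ = (-180)⁴ = 1049760000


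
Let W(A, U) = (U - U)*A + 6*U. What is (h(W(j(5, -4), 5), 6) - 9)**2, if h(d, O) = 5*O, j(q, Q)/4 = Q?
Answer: 441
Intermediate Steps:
j(q, Q) = 4*Q
W(A, U) = 6*U (W(A, U) = 0*A + 6*U = 0 + 6*U = 6*U)
(h(W(j(5, -4), 5), 6) - 9)**2 = (5*6 - 9)**2 = (30 - 9)**2 = 21**2 = 441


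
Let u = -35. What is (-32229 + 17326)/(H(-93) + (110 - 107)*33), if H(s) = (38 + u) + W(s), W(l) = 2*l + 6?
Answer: 14903/78 ≈ 191.06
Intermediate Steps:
W(l) = 6 + 2*l
H(s) = 9 + 2*s (H(s) = (38 - 35) + (6 + 2*s) = 3 + (6 + 2*s) = 9 + 2*s)
(-32229 + 17326)/(H(-93) + (110 - 107)*33) = (-32229 + 17326)/((9 + 2*(-93)) + (110 - 107)*33) = -14903/((9 - 186) + 3*33) = -14903/(-177 + 99) = -14903/(-78) = -14903*(-1/78) = 14903/78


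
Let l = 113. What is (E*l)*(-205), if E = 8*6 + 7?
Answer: -1274075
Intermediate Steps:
E = 55 (E = 48 + 7 = 55)
(E*l)*(-205) = (55*113)*(-205) = 6215*(-205) = -1274075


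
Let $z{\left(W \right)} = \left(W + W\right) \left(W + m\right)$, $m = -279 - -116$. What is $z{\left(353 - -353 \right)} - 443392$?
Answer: $323324$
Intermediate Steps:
$m = -163$ ($m = -279 + 116 = -163$)
$z{\left(W \right)} = 2 W \left(-163 + W\right)$ ($z{\left(W \right)} = \left(W + W\right) \left(W - 163\right) = 2 W \left(-163 + W\right)$)
$z{\left(353 - -353 \right)} - 443392 = 2 \left(353 - -353\right) \left(-163 + \left(353 - -353\right)\right) - 443392 = 2 \left(353 + 353\right) \left(-163 + \left(353 + 353\right)\right) - 443392 = 2 \cdot 706 \left(-163 + 706\right) - 443392 = 2 \cdot 706 \cdot 543 - 443392 = 766716 - 443392 = 323324$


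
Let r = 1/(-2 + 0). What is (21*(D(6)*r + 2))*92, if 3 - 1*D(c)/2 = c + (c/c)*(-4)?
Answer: 1932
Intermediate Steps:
r = -½ (r = 1/(-2) = -½ ≈ -0.50000)
D(c) = 14 - 2*c (D(c) = 6 - 2*(c + (c/c)*(-4)) = 6 - 2*(c + 1*(-4)) = 6 - 2*(c - 4) = 6 - 2*(-4 + c) = 6 + (8 - 2*c) = 14 - 2*c)
(21*(D(6)*r + 2))*92 = (21*((14 - 2*6)*(-½) + 2))*92 = (21*((14 - 12)*(-½) + 2))*92 = (21*(2*(-½) + 2))*92 = (21*(-1 + 2))*92 = (21*1)*92 = 21*92 = 1932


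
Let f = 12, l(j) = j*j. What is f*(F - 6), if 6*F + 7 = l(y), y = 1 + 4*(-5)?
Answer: 636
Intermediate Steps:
y = -19 (y = 1 - 20 = -19)
l(j) = j²
F = 59 (F = -7/6 + (⅙)*(-19)² = -7/6 + (⅙)*361 = -7/6 + 361/6 = 59)
f*(F - 6) = 12*(59 - 6) = 12*53 = 636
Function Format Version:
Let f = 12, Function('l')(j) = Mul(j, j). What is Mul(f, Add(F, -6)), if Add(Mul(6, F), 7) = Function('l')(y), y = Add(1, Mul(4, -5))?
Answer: 636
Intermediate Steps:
y = -19 (y = Add(1, -20) = -19)
Function('l')(j) = Pow(j, 2)
F = 59 (F = Add(Rational(-7, 6), Mul(Rational(1, 6), Pow(-19, 2))) = Add(Rational(-7, 6), Mul(Rational(1, 6), 361)) = Add(Rational(-7, 6), Rational(361, 6)) = 59)
Mul(f, Add(F, -6)) = Mul(12, Add(59, -6)) = Mul(12, 53) = 636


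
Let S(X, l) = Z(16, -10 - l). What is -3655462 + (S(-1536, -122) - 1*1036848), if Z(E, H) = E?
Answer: -4692294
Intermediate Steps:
S(X, l) = 16
-3655462 + (S(-1536, -122) - 1*1036848) = -3655462 + (16 - 1*1036848) = -3655462 + (16 - 1036848) = -3655462 - 1036832 = -4692294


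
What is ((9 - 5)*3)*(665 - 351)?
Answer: 3768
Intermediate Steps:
((9 - 5)*3)*(665 - 351) = (4*3)*314 = 12*314 = 3768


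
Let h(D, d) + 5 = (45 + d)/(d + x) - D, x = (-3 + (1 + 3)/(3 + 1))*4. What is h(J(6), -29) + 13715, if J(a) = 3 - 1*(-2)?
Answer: 507069/37 ≈ 13705.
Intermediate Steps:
J(a) = 5 (J(a) = 3 + 2 = 5)
x = -8 (x = (-3 + 4/4)*4 = (-3 + 4*(¼))*4 = (-3 + 1)*4 = -2*4 = -8)
h(D, d) = -5 - D + (45 + d)/(-8 + d) (h(D, d) = -5 + ((45 + d)/(d - 8) - D) = -5 + ((45 + d)/(-8 + d) - D) = -5 + (-D + (45 + d)/(-8 + d)) = -5 - D + (45 + d)/(-8 + d))
h(J(6), -29) + 13715 = (85 - 4*(-29) + 8*5 - 1*5*(-29))/(-8 - 29) + 13715 = (85 + 116 + 40 + 145)/(-37) + 13715 = -1/37*386 + 13715 = -386/37 + 13715 = 507069/37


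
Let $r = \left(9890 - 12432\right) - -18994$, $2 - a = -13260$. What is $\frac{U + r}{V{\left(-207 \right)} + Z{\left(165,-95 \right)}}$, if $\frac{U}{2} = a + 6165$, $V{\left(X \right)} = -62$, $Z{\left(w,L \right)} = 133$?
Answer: $\frac{55306}{71} \approx 778.96$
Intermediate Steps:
$a = 13262$ ($a = 2 - -13260 = 2 + 13260 = 13262$)
$U = 38854$ ($U = 2 \left(13262 + 6165\right) = 2 \cdot 19427 = 38854$)
$r = 16452$ ($r = -2542 + 18994 = 16452$)
$\frac{U + r}{V{\left(-207 \right)} + Z{\left(165,-95 \right)}} = \frac{38854 + 16452}{-62 + 133} = \frac{55306}{71}$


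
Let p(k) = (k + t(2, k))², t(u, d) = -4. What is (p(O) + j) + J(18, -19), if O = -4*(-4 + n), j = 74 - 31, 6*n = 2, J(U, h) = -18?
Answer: 1249/9 ≈ 138.78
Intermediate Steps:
n = ⅓ (n = (⅙)*2 = ⅓ ≈ 0.33333)
j = 43
O = 44/3 (O = -4*(-4 + ⅓) = -4*(-11/3) = 44/3 ≈ 14.667)
p(k) = (-4 + k)² (p(k) = (k - 4)² = (-4 + k)²)
(p(O) + j) + J(18, -19) = ((-4 + 44/3)² + 43) - 18 = ((32/3)² + 43) - 18 = (1024/9 + 43) - 18 = 1411/9 - 18 = 1249/9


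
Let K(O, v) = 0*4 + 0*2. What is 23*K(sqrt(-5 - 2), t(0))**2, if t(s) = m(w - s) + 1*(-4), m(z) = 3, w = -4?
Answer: 0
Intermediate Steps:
t(s) = -1 (t(s) = 3 + 1*(-4) = 3 - 4 = -1)
K(O, v) = 0 (K(O, v) = 0 + 0 = 0)
23*K(sqrt(-5 - 2), t(0))**2 = 23*0**2 = 23*0 = 0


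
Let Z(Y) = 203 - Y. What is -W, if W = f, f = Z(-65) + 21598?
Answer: -21866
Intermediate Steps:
f = 21866 (f = (203 - 1*(-65)) + 21598 = (203 + 65) + 21598 = 268 + 21598 = 21866)
W = 21866
-W = -1*21866 = -21866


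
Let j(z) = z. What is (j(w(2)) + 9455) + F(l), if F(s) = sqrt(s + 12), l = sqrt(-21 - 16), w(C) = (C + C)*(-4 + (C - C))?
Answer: 9439 + sqrt(12 + I*sqrt(37)) ≈ 9442.6 + 0.85253*I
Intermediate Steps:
w(C) = -8*C (w(C) = (2*C)*(-4 + 0) = (2*C)*(-4) = -8*C)
l = I*sqrt(37) (l = sqrt(-37) = I*sqrt(37) ≈ 6.0828*I)
F(s) = sqrt(12 + s)
(j(w(2)) + 9455) + F(l) = (-8*2 + 9455) + sqrt(12 + I*sqrt(37)) = (-16 + 9455) + sqrt(12 + I*sqrt(37)) = 9439 + sqrt(12 + I*sqrt(37))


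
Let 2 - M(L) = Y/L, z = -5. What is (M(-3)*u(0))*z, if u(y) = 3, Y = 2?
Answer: -40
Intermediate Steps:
M(L) = 2 - 2/L
(M(-3)*u(0))*z = ((2 - 2/(-3))*3)*(-5) = ((2 - 2*(-1/3))*3)*(-5) = ((2 + 2/3)*3)*(-5) = ((8/3)*3)*(-5) = 8*(-5) = -40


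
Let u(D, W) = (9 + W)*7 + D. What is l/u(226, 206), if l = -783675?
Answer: -261225/577 ≈ -452.73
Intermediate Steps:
u(D, W) = 63 + D + 7*W (u(D, W) = (63 + 7*W) + D = 63 + D + 7*W)
l/u(226, 206) = -783675/(63 + 226 + 7*206) = -783675/(63 + 226 + 1442) = -783675/1731 = -783675*1/1731 = -261225/577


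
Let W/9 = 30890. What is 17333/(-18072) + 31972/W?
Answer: -78536099/93040680 ≈ -0.84410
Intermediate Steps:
W = 278010 (W = 9*30890 = 278010)
17333/(-18072) + 31972/W = 17333/(-18072) + 31972/278010 = 17333*(-1/18072) + 31972*(1/278010) = -17333/18072 + 15986/139005 = -78536099/93040680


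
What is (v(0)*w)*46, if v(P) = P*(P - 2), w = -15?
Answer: 0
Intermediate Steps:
v(P) = P*(-2 + P)
(v(0)*w)*46 = ((0*(-2 + 0))*(-15))*46 = ((0*(-2))*(-15))*46 = (0*(-15))*46 = 0*46 = 0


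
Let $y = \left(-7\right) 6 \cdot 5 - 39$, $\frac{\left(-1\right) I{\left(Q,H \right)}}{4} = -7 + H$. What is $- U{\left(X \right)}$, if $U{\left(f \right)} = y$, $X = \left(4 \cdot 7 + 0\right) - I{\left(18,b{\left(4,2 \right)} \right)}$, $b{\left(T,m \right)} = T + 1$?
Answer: $249$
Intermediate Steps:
$b{\left(T,m \right)} = 1 + T$
$I{\left(Q,H \right)} = 28 - 4 H$ ($I{\left(Q,H \right)} = - 4 \left(-7 + H\right) = 28 - 4 H$)
$X = 20$ ($X = \left(4 \cdot 7 + 0\right) - \left(28 - 4 \left(1 + 4\right)\right) = \left(28 + 0\right) - \left(28 - 20\right) = 28 - \left(28 - 20\right) = 28 - 8 = 20$)
$y = -249$ ($y = \left(-42\right) 5 - 39 = -210 - 39 = -249$)
$U{\left(f \right)} = -249$
$- U{\left(X \right)} = \left(-1\right) \left(-249\right) = 249$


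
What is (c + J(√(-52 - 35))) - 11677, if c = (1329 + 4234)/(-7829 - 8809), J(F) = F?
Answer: -194287489/16638 + I*√87 ≈ -11677.0 + 9.3274*I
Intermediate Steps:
c = -5563/16638 (c = 5563/(-16638) = 5563*(-1/16638) = -5563/16638 ≈ -0.33435)
(c + J(√(-52 - 35))) - 11677 = (-5563/16638 + √(-52 - 35)) - 11677 = (-5563/16638 + √(-87)) - 11677 = (-5563/16638 + I*√87) - 11677 = -194287489/16638 + I*√87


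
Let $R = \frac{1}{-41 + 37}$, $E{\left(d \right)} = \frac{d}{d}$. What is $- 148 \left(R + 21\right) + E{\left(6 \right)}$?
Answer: $-3070$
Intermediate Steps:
$E{\left(d \right)} = 1$
$R = - \frac{1}{4}$ ($R = \frac{1}{-4} = - \frac{1}{4} \approx -0.25$)
$- 148 \left(R + 21\right) + E{\left(6 \right)} = - 148 \left(- \frac{1}{4} + 21\right) + 1 = \left(-148\right) \frac{83}{4} + 1 = -3071 + 1 = -3070$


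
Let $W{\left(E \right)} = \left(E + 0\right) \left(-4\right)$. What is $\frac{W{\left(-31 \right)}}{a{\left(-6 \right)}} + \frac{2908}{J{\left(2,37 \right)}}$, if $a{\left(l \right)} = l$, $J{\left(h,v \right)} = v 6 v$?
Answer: $- \frac{27808}{1369} \approx -20.313$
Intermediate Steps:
$J{\left(h,v \right)} = 6 v^{2}$ ($J{\left(h,v \right)} = 6 v v = 6 v^{2}$)
$W{\left(E \right)} = - 4 E$ ($W{\left(E \right)} = E \left(-4\right) = - 4 E$)
$\frac{W{\left(-31 \right)}}{a{\left(-6 \right)}} + \frac{2908}{J{\left(2,37 \right)}} = \frac{\left(-4\right) \left(-31\right)}{-6} + \frac{2908}{6 \cdot 37^{2}} = 124 \left(- \frac{1}{6}\right) + \frac{2908}{6 \cdot 1369} = - \frac{62}{3} + \frac{2908}{8214} = - \frac{62}{3} + 2908 \cdot \frac{1}{8214} = - \frac{62}{3} + \frac{1454}{4107} = - \frac{27808}{1369}$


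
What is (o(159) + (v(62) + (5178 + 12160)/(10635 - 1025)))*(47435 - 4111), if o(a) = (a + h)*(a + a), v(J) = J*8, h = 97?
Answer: 17050480321036/4805 ≈ 3.5485e+9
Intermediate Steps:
v(J) = 8*J
o(a) = 2*a*(97 + a) (o(a) = (a + 97)*(a + a) = (97 + a)*(2*a) = 2*a*(97 + a))
(o(159) + (v(62) + (5178 + 12160)/(10635 - 1025)))*(47435 - 4111) = (2*159*(97 + 159) + (8*62 + (5178 + 12160)/(10635 - 1025)))*(47435 - 4111) = (2*159*256 + (496 + 17338/9610))*43324 = (81408 + (496 + 17338*(1/9610)))*43324 = (81408 + (496 + 8669/4805))*43324 = (81408 + 2391949/4805)*43324 = (393557389/4805)*43324 = 17050480321036/4805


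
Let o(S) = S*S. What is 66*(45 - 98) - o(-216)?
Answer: -50154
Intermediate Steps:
o(S) = S**2
66*(45 - 98) - o(-216) = 66*(45 - 98) - 1*(-216)**2 = 66*(-53) - 1*46656 = -3498 - 46656 = -50154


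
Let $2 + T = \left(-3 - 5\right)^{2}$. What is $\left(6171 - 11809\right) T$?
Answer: $-349556$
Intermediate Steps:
$T = 62$ ($T = -2 + \left(-3 - 5\right)^{2} = -2 + \left(-8\right)^{2} = -2 + 64 = 62$)
$\left(6171 - 11809\right) T = \left(6171 - 11809\right) 62 = \left(-5638\right) 62 = -349556$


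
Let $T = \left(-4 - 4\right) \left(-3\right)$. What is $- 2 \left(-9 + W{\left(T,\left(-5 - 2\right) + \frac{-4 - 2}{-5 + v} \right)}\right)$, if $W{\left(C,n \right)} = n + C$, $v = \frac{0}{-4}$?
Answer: $- \frac{92}{5} \approx -18.4$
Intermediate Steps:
$v = 0$ ($v = 0 \left(- \frac{1}{4}\right) = 0$)
$T = 24$ ($T = \left(-8\right) \left(-3\right) = 24$)
$W{\left(C,n \right)} = C + n$
$- 2 \left(-9 + W{\left(T,\left(-5 - 2\right) + \frac{-4 - 2}{-5 + v} \right)}\right) = - 2 \left(-9 + \left(24 + \left(\left(-5 - 2\right) + \frac{-4 - 2}{-5 + 0}\right)\right)\right) = - 2 \left(-9 + \left(24 - \left(7 + \frac{6}{-5}\right)\right)\right) = - 2 \left(-9 + \left(24 - \frac{29}{5}\right)\right) = - 2 \left(-9 + \frac{91}{5}\right) = \left(-2\right) \frac{46}{5} = - \frac{92}{5}$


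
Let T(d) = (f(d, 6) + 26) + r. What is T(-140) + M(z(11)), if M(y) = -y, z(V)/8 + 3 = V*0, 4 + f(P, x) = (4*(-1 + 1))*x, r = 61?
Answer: 107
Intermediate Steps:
f(P, x) = -4 (f(P, x) = -4 + (4*(-1 + 1))*x = -4 + (4*0)*x = -4 + 0*x = -4 + 0 = -4)
z(V) = -24 (z(V) = -24 + 8*(V*0) = -24 + 8*0 = -24 + 0 = -24)
T(d) = 83 (T(d) = (-4 + 26) + 61 = 22 + 61 = 83)
T(-140) + M(z(11)) = 83 - 1*(-24) = 83 + 24 = 107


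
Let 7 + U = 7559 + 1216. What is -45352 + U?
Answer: -36584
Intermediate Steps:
U = 8768 (U = -7 + (7559 + 1216) = -7 + 8775 = 8768)
-45352 + U = -45352 + 8768 = -36584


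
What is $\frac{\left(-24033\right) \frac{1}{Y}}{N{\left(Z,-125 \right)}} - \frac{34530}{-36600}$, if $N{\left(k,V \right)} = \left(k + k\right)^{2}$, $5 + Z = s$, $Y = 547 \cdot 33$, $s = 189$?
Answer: $\frac{234469552997}{248528093440} \approx 0.94343$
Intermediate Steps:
$Y = 18051$
$Z = 184$ ($Z = -5 + 189 = 184$)
$N{\left(k,V \right)} = 4 k^{2}$ ($N{\left(k,V \right)} = \left(2 k\right)^{2} = 4 k^{2}$)
$\frac{\left(-24033\right) \frac{1}{Y}}{N{\left(Z,-125 \right)}} - \frac{34530}{-36600} = \frac{\left(-24033\right) \frac{1}{18051}}{4 \cdot 184^{2}} - \frac{34530}{-36600} = \frac{\left(-24033\right) \frac{1}{18051}}{4 \cdot 33856} - - \frac{1151}{1220} = - \frac{8011}{6017 \cdot 135424} + \frac{1151}{1220} = \left(- \frac{8011}{6017}\right) \frac{1}{135424} + \frac{1151}{1220} = - \frac{8011}{814846208} + \frac{1151}{1220} = \frac{234469552997}{248528093440}$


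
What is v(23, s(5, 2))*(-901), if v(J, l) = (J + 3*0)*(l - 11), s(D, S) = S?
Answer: 186507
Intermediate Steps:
v(J, l) = J*(-11 + l) (v(J, l) = (J + 0)*(-11 + l) = J*(-11 + l))
v(23, s(5, 2))*(-901) = (23*(-11 + 2))*(-901) = (23*(-9))*(-901) = -207*(-901) = 186507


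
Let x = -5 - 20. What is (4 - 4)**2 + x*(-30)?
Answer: 750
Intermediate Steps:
x = -25
(4 - 4)**2 + x*(-30) = (4 - 4)**2 - 25*(-30) = 0**2 + 750 = 0 + 750 = 750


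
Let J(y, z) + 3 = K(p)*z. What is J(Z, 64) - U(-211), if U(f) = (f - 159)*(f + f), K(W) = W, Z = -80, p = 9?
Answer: -155567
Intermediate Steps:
J(y, z) = -3 + 9*z
U(f) = 2*f*(-159 + f) (U(f) = (-159 + f)*(2*f) = 2*f*(-159 + f))
J(Z, 64) - U(-211) = (-3 + 9*64) - 2*(-211)*(-159 - 211) = (-3 + 576) - 2*(-211)*(-370) = 573 - 1*156140 = 573 - 156140 = -155567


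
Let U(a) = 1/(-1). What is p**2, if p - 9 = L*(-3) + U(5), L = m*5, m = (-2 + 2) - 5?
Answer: 6889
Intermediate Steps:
U(a) = -1
m = -5 (m = 0 - 5 = -5)
L = -25 (L = -5*5 = -25)
p = 83 (p = 9 + (-25*(-3) - 1) = 9 + (75 - 1) = 9 + 74 = 83)
p**2 = 83**2 = 6889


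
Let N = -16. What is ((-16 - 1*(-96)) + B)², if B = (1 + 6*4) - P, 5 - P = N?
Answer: 7056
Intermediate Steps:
P = 21 (P = 5 - 1*(-16) = 5 + 16 = 21)
B = 4 (B = (1 + 6*4) - 1*21 = (1 + 24) - 21 = 25 - 21 = 4)
((-16 - 1*(-96)) + B)² = ((-16 - 1*(-96)) + 4)² = ((-16 + 96) + 4)² = (80 + 4)² = 84² = 7056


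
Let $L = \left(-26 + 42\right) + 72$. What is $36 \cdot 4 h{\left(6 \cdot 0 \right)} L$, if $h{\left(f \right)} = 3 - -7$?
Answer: $126720$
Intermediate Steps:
$h{\left(f \right)} = 10$ ($h{\left(f \right)} = 3 + 7 = 10$)
$L = 88$ ($L = 16 + 72 = 88$)
$36 \cdot 4 h{\left(6 \cdot 0 \right)} L = 36 \cdot 4 \cdot 10 \cdot 88 = 144 \cdot 10 \cdot 88 = 1440 \cdot 88 = 126720$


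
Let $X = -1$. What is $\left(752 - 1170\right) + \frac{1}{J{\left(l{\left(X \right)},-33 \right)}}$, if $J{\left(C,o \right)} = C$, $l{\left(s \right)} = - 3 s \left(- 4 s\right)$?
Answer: $- \frac{5015}{12} \approx -417.92$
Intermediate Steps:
$l{\left(s \right)} = 12 s^{2}$
$\left(752 - 1170\right) + \frac{1}{J{\left(l{\left(X \right)},-33 \right)}} = \left(752 - 1170\right) + \frac{1}{12 \left(-1\right)^{2}} = -418 + \frac{1}{12 \cdot 1} = -418 + \frac{1}{12} = - \frac{5015}{12}$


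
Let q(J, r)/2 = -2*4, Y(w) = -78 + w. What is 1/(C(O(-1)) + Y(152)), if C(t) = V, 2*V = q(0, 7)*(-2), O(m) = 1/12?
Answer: 1/90 ≈ 0.011111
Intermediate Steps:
q(J, r) = -16 (q(J, r) = 2*(-2*4) = 2*(-8) = -16)
O(m) = 1/12
V = 16 (V = (-16*(-2))/2 = (½)*32 = 16)
C(t) = 16
1/(C(O(-1)) + Y(152)) = 1/(16 + (-78 + 152)) = 1/(16 + 74) = 1/90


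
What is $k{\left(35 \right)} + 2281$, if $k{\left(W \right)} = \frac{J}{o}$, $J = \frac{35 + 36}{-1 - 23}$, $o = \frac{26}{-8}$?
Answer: $\frac{177989}{78} \approx 2281.9$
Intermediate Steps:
$o = - \frac{13}{4}$ ($o = 26 \left(- \frac{1}{8}\right) = - \frac{13}{4} \approx -3.25$)
$J = - \frac{71}{24}$ ($J = \frac{71}{-24} = 71 \left(- \frac{1}{24}\right) = - \frac{71}{24} \approx -2.9583$)
$k{\left(W \right)} = \frac{71}{78}$ ($k{\left(W \right)} = - \frac{71}{24 \left(- \frac{13}{4}\right)} = \left(- \frac{71}{24}\right) \left(- \frac{4}{13}\right) = \frac{71}{78}$)
$k{\left(35 \right)} + 2281 = \frac{71}{78} + 2281 = \frac{177989}{78}$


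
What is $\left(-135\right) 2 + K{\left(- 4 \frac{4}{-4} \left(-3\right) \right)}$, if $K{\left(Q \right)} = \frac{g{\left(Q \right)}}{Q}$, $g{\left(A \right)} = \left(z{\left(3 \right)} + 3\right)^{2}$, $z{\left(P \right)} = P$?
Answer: $-273$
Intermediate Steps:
$g{\left(A \right)} = 36$ ($g{\left(A \right)} = \left(3 + 3\right)^{2} = 6^{2} = 36$)
$K{\left(Q \right)} = \frac{36}{Q}$
$\left(-135\right) 2 + K{\left(- 4 \frac{4}{-4} \left(-3\right) \right)} = \left(-135\right) 2 + \frac{36}{- 4 \frac{4}{-4} \left(-3\right)} = -270 + \frac{36}{- 4 \cdot 4 \left(- \frac{1}{4}\right) \left(-3\right)} = -270 + \frac{36}{\left(-4\right) \left(-1\right) \left(-3\right)} = -270 + \frac{36}{4 \left(-3\right)} = -270 + \frac{36}{-12} = -270 + 36 \left(- \frac{1}{12}\right) = -270 - 3 = -273$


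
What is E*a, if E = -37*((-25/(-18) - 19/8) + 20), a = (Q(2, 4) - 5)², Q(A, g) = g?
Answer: -50653/72 ≈ -703.51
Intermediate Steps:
a = 1 (a = (4 - 5)² = (-1)² = 1)
E = -50653/72 (E = -37*((-25*(-1/18) - 19*⅛) + 20) = -37*((25/18 - 19/8) + 20) = -37*(-71/72 + 20) = -37*1369/72 = -50653/72 ≈ -703.51)
E*a = -50653/72*1 = -50653/72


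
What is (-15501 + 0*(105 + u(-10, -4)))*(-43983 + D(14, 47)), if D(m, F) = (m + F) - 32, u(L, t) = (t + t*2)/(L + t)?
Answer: 681330954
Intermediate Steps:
u(L, t) = 3*t/(L + t) (u(L, t) = (t + 2*t)/(L + t) = (3*t)/(L + t) = 3*t/(L + t))
D(m, F) = -32 + F + m (D(m, F) = (F + m) - 32 = -32 + F + m)
(-15501 + 0*(105 + u(-10, -4)))*(-43983 + D(14, 47)) = (-15501 + 0*(105 + 3*(-4)/(-10 - 4)))*(-43983 + (-32 + 47 + 14)) = (-15501 + 0*(105 + 3*(-4)/(-14)))*(-43983 + 29) = (-15501 + 0*(105 + 3*(-4)*(-1/14)))*(-43954) = (-15501 + 0*(105 + 6/7))*(-43954) = (-15501 + 0*(741/7))*(-43954) = (-15501 + 0)*(-43954) = -15501*(-43954) = 681330954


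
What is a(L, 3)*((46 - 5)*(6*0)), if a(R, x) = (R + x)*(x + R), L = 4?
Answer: 0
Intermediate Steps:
a(R, x) = (R + x)² (a(R, x) = (R + x)*(R + x) = (R + x)²)
a(L, 3)*((46 - 5)*(6*0)) = (4 + 3)²*((46 - 5)*(6*0)) = 7²*(41*0) = 49*0 = 0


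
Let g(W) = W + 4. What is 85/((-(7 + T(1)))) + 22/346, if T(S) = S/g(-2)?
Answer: -5849/519 ≈ -11.270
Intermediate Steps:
g(W) = 4 + W
T(S) = S/2 (T(S) = S/(4 - 2) = S/2)
85/((-(7 + T(1)))) + 22/346 = 85/((-(7 + (½)*1))) + 22/346 = 85/((-(7 + ½))) + 22*(1/346) = 85/((-1*15/2)) + 11/173 = 85/(-15/2) + 11/173 = 85*(-2/15) + 11/173 = -34/3 + 11/173 = -5849/519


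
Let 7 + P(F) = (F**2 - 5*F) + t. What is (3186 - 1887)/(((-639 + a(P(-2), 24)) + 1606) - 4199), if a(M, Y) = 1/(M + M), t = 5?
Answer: -31176/77567 ≈ -0.40192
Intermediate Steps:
P(F) = -2 + F**2 - 5*F (P(F) = -7 + ((F**2 - 5*F) + 5) = -7 + (5 + F**2 - 5*F) = -2 + F**2 - 5*F)
a(M, Y) = 1/(2*M)
(3186 - 1887)/(((-639 + a(P(-2), 24)) + 1606) - 4199) = (3186 - 1887)/(((-639 + 1/(2*(-2 + (-2)**2 - 5*(-2)))) + 1606) - 4199) = 1299/(((-639 + 1/(2*(-2 + 4 + 10))) + 1606) - 4199) = 1299/(((-639 + (1/2)/12) + 1606) - 4199) = 1299/(((-639 + (1/2)*(1/12)) + 1606) - 4199) = 1299/(((-639 + 1/24) + 1606) - 4199) = 1299/((-15335/24 + 1606) - 4199) = 1299/(23209/24 - 4199) = 1299/(-77567/24) = 1299*(-24/77567) = -31176/77567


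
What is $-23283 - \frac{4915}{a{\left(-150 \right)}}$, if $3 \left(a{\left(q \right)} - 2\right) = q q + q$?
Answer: $- \frac{173509831}{7452} \approx -23284.0$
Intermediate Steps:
$a{\left(q \right)} = 2 + \frac{q}{3} + \frac{q^{2}}{3}$ ($a{\left(q \right)} = 2 + \frac{q q + q}{3} = 2 + \frac{q^{2} + q}{3} = 2 + \frac{q + q^{2}}{3} = 2 + \left(\frac{q}{3} + \frac{q^{2}}{3}\right) = 2 + \frac{q}{3} + \frac{q^{2}}{3}$)
$-23283 - \frac{4915}{a{\left(-150 \right)}} = -23283 - \frac{4915}{2 + \frac{1}{3} \left(-150\right) + \frac{\left(-150\right)^{2}}{3}} = -23283 - \frac{4915}{2 - 50 + \frac{1}{3} \cdot 22500} = -23283 - \frac{4915}{2 - 50 + 7500} = -23283 - \frac{4915}{7452} = - \frac{173509831}{7452}$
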